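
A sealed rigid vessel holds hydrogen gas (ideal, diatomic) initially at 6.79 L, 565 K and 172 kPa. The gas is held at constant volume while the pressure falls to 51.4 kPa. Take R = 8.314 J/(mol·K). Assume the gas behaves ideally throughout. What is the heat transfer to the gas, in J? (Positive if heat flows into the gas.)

-2050 J

n = P₁V₁/(RT₁) = 172×6.79/(8.314×565) = 0.249 mol.
Isochoric: V stays 6.79 L; P/T = const ⇒ T₂ = 169 K, P₂ = 51.4 kPa.
W = 0 (no volume change).
ΔU = nCvΔT = 0.249×20.8×(169−565) = -2050 J.
Q = ΔU = -2050 J.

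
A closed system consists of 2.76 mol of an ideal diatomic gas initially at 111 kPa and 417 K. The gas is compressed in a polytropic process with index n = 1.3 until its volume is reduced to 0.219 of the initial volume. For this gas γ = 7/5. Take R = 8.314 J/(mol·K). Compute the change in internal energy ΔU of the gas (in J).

13800 J

V₁ = nRT₁/P₁ = 2.76×8.314×417/111 = 86.2 L.
Polytropic n=1.3: T₂ = T₁(V₁/V₂)^(n−1) = 417×(4.57)^0.30 = 658 K; P₂ = P₁(V₁/V₂)^n = 799 kPa.
For an ideal gas ΔU = nCvΔT with Cv = (5/2)R = 20.8 J/(mol·K).
ΔU = 2.76×20.8×(658−417) = 13800 J.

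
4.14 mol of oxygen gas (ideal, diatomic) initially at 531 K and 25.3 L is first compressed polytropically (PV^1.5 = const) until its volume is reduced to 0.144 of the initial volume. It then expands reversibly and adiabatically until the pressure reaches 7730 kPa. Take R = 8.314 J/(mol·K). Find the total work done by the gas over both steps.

-42700 J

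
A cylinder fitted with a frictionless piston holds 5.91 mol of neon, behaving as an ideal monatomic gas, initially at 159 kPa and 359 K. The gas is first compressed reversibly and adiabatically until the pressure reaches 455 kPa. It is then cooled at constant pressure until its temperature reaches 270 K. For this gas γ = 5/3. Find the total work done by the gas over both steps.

-27400 J

V₁ = nRT₁/P₁ = 5.91×8.314×359/159 = 111 L.
Step 1 — Adiabatic: T₂/T₁ = (P₂/P₁)^((γ−1)/γ) ⇒ T₂ = 359×(2.86)^0.400 = 547 K; V₂ = 59.0 L.
ΔU = nCvΔT = 5.91×12.5×(547−359) = 13800 J.
Q = 0 for an adiabatic process, so W = −ΔU = -13800 J.
State after step 1: P = 455 kPa, V = 59.0 L, T = 547 K.
Step 2 — Isobaric: P stays 455 kPa; V/T = const ⇒ T₂ = 270 K, V₂ = 29.2 L.
W = PΔV = 455×(29.2−59.0) kPa·L = -13600 J.
ΔU = nCvΔT = 5.91×12.5×(270−547) = -20400 J.
Q = ΔU + W = nCpΔT = -34000 J.
Net over both steps: W = -27400 J, Q = -34000 J, ΔU = -6560 J.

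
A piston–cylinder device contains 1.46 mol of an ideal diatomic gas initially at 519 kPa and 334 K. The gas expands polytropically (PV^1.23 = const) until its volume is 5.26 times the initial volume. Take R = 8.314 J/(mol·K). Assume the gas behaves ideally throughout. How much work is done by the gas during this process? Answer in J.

5590 J

V₁ = nRT₁/P₁ = 1.46×8.314×334/519 = 7.81 L.
Polytropic n=1.23: T₂ = T₁(V₁/V₂)^(n−1) = 334×(0.190)^0.23 = 228 K; P₂ = P₁(V₁/V₂)^n = 67.4 kPa.
W = (P₁V₁−P₂V₂)/(n−1) = (519×7.81−67.4×41.1)/0.23 = 5590 J.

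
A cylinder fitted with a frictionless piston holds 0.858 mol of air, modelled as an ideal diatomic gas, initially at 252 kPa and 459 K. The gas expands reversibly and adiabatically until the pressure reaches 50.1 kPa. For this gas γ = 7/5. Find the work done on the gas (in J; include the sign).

-3030 J

V₁ = nRT₁/P₁ = 0.858×8.314×459/252 = 13.0 L.
Adiabatic: T₂/T₁ = (P₂/P₁)^((γ−1)/γ) ⇒ T₂ = 459×(0.199)^0.286 = 289 K; V₂ = 41.2 L.
ΔU = nCvΔT = 0.858×20.8×(289−459) = -3030 J.
Q = 0 for an adiabatic process, so W = −ΔU = 3030 J.
Work done on the gas = −W_by = -3030 J.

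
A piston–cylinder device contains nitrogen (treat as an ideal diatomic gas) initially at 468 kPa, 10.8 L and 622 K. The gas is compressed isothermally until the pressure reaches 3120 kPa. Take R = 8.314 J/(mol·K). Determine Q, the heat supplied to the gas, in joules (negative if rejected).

n = P₁V₁/(RT₁) = 468×10.8/(8.314×622) = 0.977 mol.
Isothermal: T stays 622 K; PV = const ⇒ V₂ = 1.62 L, P₂ = 3120 kPa.
ΔU = 0 (ideal gas, T constant).
W = nRT ln(V₂/V₁) = 0.977×8.314×622×ln(0.150) = -9590 J.
Q = ΔU + W = -9590 J.

-9590 J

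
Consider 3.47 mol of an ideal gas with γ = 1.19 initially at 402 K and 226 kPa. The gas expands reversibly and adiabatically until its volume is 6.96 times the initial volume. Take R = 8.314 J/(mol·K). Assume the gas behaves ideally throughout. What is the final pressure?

22.5 kPa

V₁ = nRT₁/P₁ = 3.47×8.314×402/226 = 51.3 L.
Adiabatic: TV^(γ−1) = const ⇒ T₂ = 402×(0.144)^0.190 = 278 K; PV^γ = const ⇒ P₂ = 22.5 kPa.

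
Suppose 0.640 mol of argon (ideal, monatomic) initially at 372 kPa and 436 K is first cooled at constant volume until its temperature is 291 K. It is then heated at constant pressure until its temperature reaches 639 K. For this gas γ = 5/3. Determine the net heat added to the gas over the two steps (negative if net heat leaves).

3470 J

V₁ = nRT₁/P₁ = 0.640×8.314×436/372 = 6.24 L.
Step 1 — Isochoric: V stays 6.24 L; P/T = const ⇒ T₂ = 291 K, P₂ = 248 kPa.
W = 0 (no volume change).
ΔU = nCvΔT = 0.640×12.5×(291−436) = -1160 J.
Q = ΔU = -1160 J.
State after step 1: P = 248 kPa, V = 6.24 L, T = 291 K.
Step 2 — Isobaric: P stays 248 kPa; V/T = const ⇒ T₂ = 639 K, V₂ = 13.7 L.
W = PΔV = 248×(13.7−6.24) kPa·L = 1850 J.
ΔU = nCvΔT = 0.640×12.5×(639−291) = 2780 J.
Q = ΔU + W = nCpΔT = 4630 J.
Net over both steps: W = 1850 J, Q = 3470 J, ΔU = 1620 J.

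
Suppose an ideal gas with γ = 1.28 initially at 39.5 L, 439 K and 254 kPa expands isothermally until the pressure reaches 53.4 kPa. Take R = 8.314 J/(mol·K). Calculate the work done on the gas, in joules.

n = P₁V₁/(RT₁) = 254×39.5/(8.314×439) = 2.75 mol.
Isothermal: T stays 439 K; PV = const ⇒ V₂ = 188 L, P₂ = 53.4 kPa.
W = nRT ln(V₂/V₁) = 2.75×8.314×439×ln(4.76) = 15600 J.
Work done on the gas = −W_by = -15600 J.

-15600 J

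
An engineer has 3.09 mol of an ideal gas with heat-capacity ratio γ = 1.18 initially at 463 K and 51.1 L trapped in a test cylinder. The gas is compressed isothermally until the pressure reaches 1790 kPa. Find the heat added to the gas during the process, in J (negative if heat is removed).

P₁ = nRT₁/V₁ = 3.09×8.314×463/51.1 = 233 kPa.
Isothermal: T stays 463 K; PV = const ⇒ V₂ = 6.65 L, P₂ = 1790 kPa.
ΔU = 0 (ideal gas, T constant).
W = nRT ln(V₂/V₁) = 3.09×8.314×463×ln(0.130) = -24300 J.
Q = ΔU + W = -24300 J.

-24300 J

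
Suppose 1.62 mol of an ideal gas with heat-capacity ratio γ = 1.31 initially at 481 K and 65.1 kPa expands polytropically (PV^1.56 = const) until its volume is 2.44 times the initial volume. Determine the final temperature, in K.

V₁ = nRT₁/P₁ = 1.62×8.314×481/65.1 = 99.5 L.
Polytropic n=1.56: T₂ = T₁(V₁/V₂)^(n−1) = 481×(0.410)^0.56 = 292 K; P₂ = P₁(V₁/V₂)^n = 16.2 kPa.

292 K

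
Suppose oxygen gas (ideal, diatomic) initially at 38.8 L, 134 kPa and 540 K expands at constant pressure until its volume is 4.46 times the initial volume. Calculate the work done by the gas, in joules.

n = P₁V₁/(RT₁) = 134×38.8/(8.314×540) = 1.16 mol.
Isobaric: P stays 134 kPa; V/T = const ⇒ T₂ = 2410 K, V₂ = 173 L.
W = PΔV = 134×(173−38.8) kPa·L = 18000 J.

18000 J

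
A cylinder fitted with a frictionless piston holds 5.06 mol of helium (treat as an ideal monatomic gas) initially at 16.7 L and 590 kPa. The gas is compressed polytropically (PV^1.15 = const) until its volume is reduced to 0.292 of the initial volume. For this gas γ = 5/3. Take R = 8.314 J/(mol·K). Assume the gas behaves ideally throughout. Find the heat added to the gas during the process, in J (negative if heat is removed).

T₁ = P₁V₁/(nR) = 590×16.7/(5.06×8.314) = 234 K.
Polytropic n=1.15: T₂ = T₁(V₁/V₂)^(n−1) = 234×(3.42)^0.15 = 282 K; P₂ = P₁(V₁/V₂)^n = 2430 kPa.
W = (P₁V₁−P₂V₂)/(n−1) = (590×16.7−2430×4.88)/0.15 = -13300 J.
ΔU = nCvΔT = 5.06×12.5×(282−234) = 3000 J.
Q = ΔU + W = -10300 J.

-10300 J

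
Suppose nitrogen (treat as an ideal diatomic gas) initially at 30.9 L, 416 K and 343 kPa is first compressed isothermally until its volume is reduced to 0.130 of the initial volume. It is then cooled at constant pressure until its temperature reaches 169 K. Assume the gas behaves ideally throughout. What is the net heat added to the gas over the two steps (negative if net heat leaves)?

-43600 J

n = P₁V₁/(RT₁) = 343×30.9/(8.314×416) = 3.06 mol.
Step 1 — Isothermal: T stays 416 K; PV = const ⇒ V₂ = 4.02 L, P₂ = 2640 kPa.
ΔU = 0 (ideal gas, T constant).
W = nRT ln(V₂/V₁) = 3.06×8.314×416×ln(0.130) = -21600 J.
Q = ΔU + W = -21600 J.
State after step 1: P = 2640 kPa, V = 4.02 L, T = 416 K.
Step 2 — Isobaric: P stays 2640 kPa; V/T = const ⇒ T₂ = 169 K, V₂ = 1.63 L.
W = PΔV = 2640×(1.63−4.02) kPa·L = -6290 J.
ΔU = nCvΔT = 3.06×20.8×(169−416) = -15700 J.
Q = ΔU + W = nCpΔT = -22000 J.
Net over both steps: W = -27900 J, Q = -43600 J, ΔU = -15700 J.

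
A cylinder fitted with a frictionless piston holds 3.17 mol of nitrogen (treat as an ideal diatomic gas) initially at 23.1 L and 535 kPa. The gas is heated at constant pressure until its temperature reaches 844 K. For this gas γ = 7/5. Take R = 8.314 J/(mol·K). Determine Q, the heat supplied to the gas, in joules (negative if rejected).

34600 J

T₁ = P₁V₁/(nR) = 535×23.1/(3.17×8.314) = 469 K.
Isobaric: P stays 535 kPa; V/T = const ⇒ T₂ = 844 K, V₂ = 41.6 L.
W = PΔV = 535×(41.6−23.1) kPa·L = 9890 J.
ΔU = nCvΔT = 3.17×20.8×(844−469) = 24700 J.
Q = ΔU + W = nCpΔT = 34600 J.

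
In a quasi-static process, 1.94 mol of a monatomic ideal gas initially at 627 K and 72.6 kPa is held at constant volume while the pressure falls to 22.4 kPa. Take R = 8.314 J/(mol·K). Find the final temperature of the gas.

V₁ = nRT₁/P₁ = 1.94×8.314×627/72.6 = 139 L.
Isochoric: V stays 139 L; P/T = const ⇒ T₂ = 193 K, P₂ = 22.4 kPa.

193 K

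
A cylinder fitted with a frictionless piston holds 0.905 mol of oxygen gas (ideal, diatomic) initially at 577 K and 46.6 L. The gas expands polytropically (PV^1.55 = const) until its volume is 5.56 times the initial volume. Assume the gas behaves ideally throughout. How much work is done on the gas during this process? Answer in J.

-4820 J

P₁ = nRT₁/V₁ = 0.905×8.314×577/46.6 = 93.2 kPa.
Polytropic n=1.55: T₂ = T₁(V₁/V₂)^(n−1) = 577×(0.180)^0.55 = 225 K; P₂ = P₁(V₁/V₂)^n = 6.52 kPa.
W = (P₁V₁−P₂V₂)/(n−1) = (93.2×46.6−6.52×259)/0.55 = 4820 J.
Work done on the gas = −W_by = -4820 J.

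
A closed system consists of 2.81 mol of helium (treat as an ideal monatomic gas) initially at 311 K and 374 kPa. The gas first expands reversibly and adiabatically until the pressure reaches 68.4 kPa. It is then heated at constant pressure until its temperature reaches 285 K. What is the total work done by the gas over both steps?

8350 J

V₁ = nRT₁/P₁ = 2.81×8.314×311/374 = 19.4 L.
Step 1 — Adiabatic: T₂/T₁ = (P₂/P₁)^((γ−1)/γ) ⇒ T₂ = 311×(0.183)^0.400 = 158 K; V₂ = 53.8 L.
ΔU = nCvΔT = 2.81×12.5×(158−311) = -5370 J.
Q = 0 for an adiabatic process, so W = −ΔU = 5370 J.
State after step 1: P = 68.4 kPa, V = 53.8 L, T = 158 K.
Step 2 — Isobaric: P stays 68.4 kPa; V/T = const ⇒ T₂ = 285 K, V₂ = 97.3 L.
W = PΔV = 68.4×(97.3−53.8) kPa·L = 2980 J.
ΔU = nCvΔT = 2.81×12.5×(285−158) = 4460 J.
Q = ΔU + W = nCpΔT = 7440 J.
Net over both steps: W = 8350 J, Q = 7440 J, ΔU = -911 J.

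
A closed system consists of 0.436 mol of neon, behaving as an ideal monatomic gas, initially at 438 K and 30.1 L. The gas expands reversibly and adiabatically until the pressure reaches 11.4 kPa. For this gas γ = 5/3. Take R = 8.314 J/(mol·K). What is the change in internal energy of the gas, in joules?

P₁ = nRT₁/V₁ = 0.436×8.314×438/30.1 = 52.7 kPa.
Adiabatic: T₂/T₁ = (P₂/P₁)^((γ−1)/γ) ⇒ T₂ = 438×(0.216)^0.400 = 237 K; V₂ = 75.5 L.
For an ideal gas ΔU = nCvΔT with Cv = (3/2)R = 12.5 J/(mol·K).
ΔU = 0.436×12.5×(237−438) = -1090 J.

-1090 J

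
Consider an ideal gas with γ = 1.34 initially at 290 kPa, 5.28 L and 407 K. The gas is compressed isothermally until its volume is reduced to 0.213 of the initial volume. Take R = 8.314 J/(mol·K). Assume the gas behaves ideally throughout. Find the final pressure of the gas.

Isothermal: T stays 407 K; PV = const ⇒ V₂ = 1.12 L, P₂ = 1360 kPa.

1360 kPa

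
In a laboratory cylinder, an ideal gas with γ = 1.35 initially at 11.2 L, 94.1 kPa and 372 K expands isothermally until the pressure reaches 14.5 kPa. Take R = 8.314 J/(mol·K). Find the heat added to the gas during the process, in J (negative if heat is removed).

n = P₁V₁/(RT₁) = 94.1×11.2/(8.314×372) = 0.341 mol.
Isothermal: T stays 372 K; PV = const ⇒ V₂ = 72.7 L, P₂ = 14.5 kPa.
ΔU = 0 (ideal gas, T constant).
W = nRT ln(V₂/V₁) = 0.341×8.314×372×ln(6.49) = 1970 J.
Q = ΔU + W = 1970 J.

1970 J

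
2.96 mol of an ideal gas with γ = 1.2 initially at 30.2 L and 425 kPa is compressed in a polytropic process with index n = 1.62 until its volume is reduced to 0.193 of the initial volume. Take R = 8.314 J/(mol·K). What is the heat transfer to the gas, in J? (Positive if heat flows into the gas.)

T₁ = P₁V₁/(nR) = 425×30.2/(2.96×8.314) = 522 K.
Polytropic n=1.62: T₂ = T₁(V₁/V₂)^(n−1) = 522×(5.18)^0.62 = 1450 K; P₂ = P₁(V₁/V₂)^n = 6110 kPa.
W = (P₁V₁−P₂V₂)/(n−1) = (425×30.2−6110×5.83)/0.62 = -36700 J.
ΔU = nCvΔT = 2.96×41.6×(1450−522) = 114000 J.
Q = ΔU + W = 77100 J.

77100 J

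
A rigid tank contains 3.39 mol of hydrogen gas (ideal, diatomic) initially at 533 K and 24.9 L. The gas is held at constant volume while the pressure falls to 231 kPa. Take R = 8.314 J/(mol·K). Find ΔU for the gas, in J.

P₁ = nRT₁/V₁ = 3.39×8.314×533/24.9 = 603 kPa.
Isochoric: V stays 24.9 L; P/T = const ⇒ T₂ = 204 K, P₂ = 231 kPa.
For an ideal gas ΔU = nCvΔT with Cv = (5/2)R = 20.8 J/(mol·K).
ΔU = 3.39×20.8×(204−533) = -23200 J.

-23200 J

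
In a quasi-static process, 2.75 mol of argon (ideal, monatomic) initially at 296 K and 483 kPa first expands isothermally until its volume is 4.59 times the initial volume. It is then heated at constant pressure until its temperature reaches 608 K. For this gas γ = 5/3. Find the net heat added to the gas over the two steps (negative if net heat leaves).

28100 J

V₁ = nRT₁/P₁ = 2.75×8.314×296/483 = 14.0 L.
Step 1 — Isothermal: T stays 296 K; PV = const ⇒ V₂ = 64.3 L, P₂ = 105 kPa.
ΔU = 0 (ideal gas, T constant).
W = nRT ln(V₂/V₁) = 2.75×8.314×296×ln(4.59) = 10300 J.
Q = ΔU + W = 10300 J.
State after step 1: P = 105 kPa, V = 64.3 L, T = 296 K.
Step 2 — Isobaric: P stays 105 kPa; V/T = const ⇒ T₂ = 608 K, V₂ = 132 L.
W = PΔV = 105×(132−64.3) kPa·L = 7130 J.
ΔU = nCvΔT = 2.75×12.5×(608−296) = 10700 J.
Q = ΔU + W = nCpΔT = 17800 J.
Net over both steps: W = 17400 J, Q = 28100 J, ΔU = 10700 J.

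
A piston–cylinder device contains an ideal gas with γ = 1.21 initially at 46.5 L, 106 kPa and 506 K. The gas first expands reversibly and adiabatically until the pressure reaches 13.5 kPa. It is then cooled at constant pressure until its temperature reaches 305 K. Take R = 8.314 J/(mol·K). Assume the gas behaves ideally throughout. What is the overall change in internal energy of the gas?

n = P₁V₁/(RT₁) = 106×46.5/(8.314×506) = 1.17 mol.
Step 1 — Adiabatic: T₂/T₁ = (P₂/P₁)^((γ−1)/γ) ⇒ T₂ = 506×(0.127)^0.174 = 354 K; V₂ = 255 L.
ΔU = nCvΔT = 1.17×39.6×(354−506) = -7060 J.
Q = 0 for an adiabatic process, so W = −ΔU = 7060 J.
State after step 1: P = 13.5 kPa, V = 255 L, T = 354 K.
Step 2 — Isobaric: P stays 13.5 kPa; V/T = const ⇒ T₂ = 305 K, V₂ = 220 L.
W = PΔV = 13.5×(220−255) kPa·L = -476 J.
ΔU = nCvΔT = 1.17×39.6×(305−354) = -2270 J.
Q = ΔU + W = nCpΔT = -2740 J.
Net over both steps: W = 6580 J, Q = -2740 J, ΔU = -9320 J.

-9320 J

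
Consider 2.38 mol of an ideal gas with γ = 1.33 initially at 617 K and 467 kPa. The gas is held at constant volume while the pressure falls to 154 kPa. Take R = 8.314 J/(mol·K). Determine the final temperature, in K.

203 K

V₁ = nRT₁/P₁ = 2.38×8.314×617/467 = 26.1 L.
Isochoric: V stays 26.1 L; P/T = const ⇒ T₂ = 203 K, P₂ = 154 kPa.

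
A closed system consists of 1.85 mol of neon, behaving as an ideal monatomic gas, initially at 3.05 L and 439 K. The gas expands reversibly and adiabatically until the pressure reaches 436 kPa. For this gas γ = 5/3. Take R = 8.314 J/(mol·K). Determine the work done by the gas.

P₁ = nRT₁/V₁ = 1.85×8.314×439/3.05 = 2210 kPa.
Adiabatic: T₂/T₁ = (P₂/P₁)^((γ−1)/γ) ⇒ T₂ = 439×(0.197)^0.400 = 229 K; V₂ = 8.09 L.
ΔU = nCvΔT = 1.85×12.5×(229−439) = -4840 J.
Q = 0 for an adiabatic process, so W = −ΔU = 4840 J.

4840 J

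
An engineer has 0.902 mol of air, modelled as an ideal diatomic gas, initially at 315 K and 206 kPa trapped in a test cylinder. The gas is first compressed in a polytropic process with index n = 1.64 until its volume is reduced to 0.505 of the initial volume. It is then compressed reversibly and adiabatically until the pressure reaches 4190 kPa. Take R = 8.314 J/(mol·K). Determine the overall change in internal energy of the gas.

9800 J

V₁ = nRT₁/P₁ = 0.902×8.314×315/206 = 11.5 L.
Step 1 — Polytropic n=1.64: T₂ = T₁(V₁/V₂)^(n−1) = 315×(1.98)^0.64 = 488 K; P₂ = P₁(V₁/V₂)^n = 632 kPa.
W = (P₁V₁−P₂V₂)/(n−1) = (206×11.5−632×5.79)/0.64 = -2020 J.
ΔU = nCvΔT = 0.902×20.8×(488−315) = 3240 J.
Q = ΔU + W = 1210 J.
State after step 1: P = 632 kPa, V = 5.79 L, T = 488 K.
Step 2 — Adiabatic: T₂/T₁ = (P₂/P₁)^((γ−1)/γ) ⇒ T₂ = 488×(6.63)^0.286 = 838 K; V₂ = 1.50 L.
ΔU = nCvΔT = 0.902×20.8×(838−488) = 6560 J.
Q = 0 for an adiabatic process, so W = −ΔU = -6560 J.
Net over both steps: W = -8580 J, Q = 1210 J, ΔU = 9800 J.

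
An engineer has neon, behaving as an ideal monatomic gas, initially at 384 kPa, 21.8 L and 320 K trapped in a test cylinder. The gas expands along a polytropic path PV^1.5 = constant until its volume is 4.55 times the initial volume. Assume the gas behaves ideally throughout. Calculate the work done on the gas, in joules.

-8890 J

n = P₁V₁/(RT₁) = 384×21.8/(8.314×320) = 3.15 mol.
Polytropic n=1.5: T₂ = T₁(V₁/V₂)^(n−1) = 320×(0.220)^0.50 = 150 K; P₂ = P₁(V₁/V₂)^n = 39.6 kPa.
W = (P₁V₁−P₂V₂)/(n−1) = (384×21.8−39.6×99.2)/0.50 = 8890 J.
Work done on the gas = −W_by = -8890 J.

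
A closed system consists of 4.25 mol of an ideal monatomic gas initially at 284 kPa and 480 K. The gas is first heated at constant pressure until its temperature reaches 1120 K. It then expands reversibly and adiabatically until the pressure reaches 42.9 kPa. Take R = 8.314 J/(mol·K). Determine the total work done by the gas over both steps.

V₁ = nRT₁/P₁ = 4.25×8.314×480/284 = 59.7 L.
Step 1 — Isobaric: P stays 284 kPa; V/T = const ⇒ T₂ = 1120 K, V₂ = 139 L.
W = PΔV = 284×(139−59.7) kPa·L = 22600 J.
ΔU = nCvΔT = 4.25×12.5×(1120−480) = 33900 J.
Q = ΔU + W = nCpΔT = 56500 J.
State after step 1: P = 284 kPa, V = 139 L, T = 1120 K.
Step 2 — Adiabatic: T₂/T₁ = (P₂/P₁)^((γ−1)/γ) ⇒ T₂ = 1120×(0.151)^0.400 = 526 K; V₂ = 433 L.
ΔU = nCvΔT = 4.25×12.5×(526−1120) = -31500 J.
Q = 0 for an adiabatic process, so W = −ΔU = 31500 J.
Net over both steps: W = 54100 J, Q = 56500 J, ΔU = 2430 J.

54100 J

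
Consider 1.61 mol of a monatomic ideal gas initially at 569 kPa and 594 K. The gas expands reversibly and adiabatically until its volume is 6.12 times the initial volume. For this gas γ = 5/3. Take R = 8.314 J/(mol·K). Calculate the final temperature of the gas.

178 K

V₁ = nRT₁/P₁ = 1.61×8.314×594/569 = 14.0 L.
Adiabatic: TV^(γ−1) = const ⇒ T₂ = 594×(0.163)^0.667 = 178 K; PV^γ = const ⇒ P₂ = 27.8 kPa.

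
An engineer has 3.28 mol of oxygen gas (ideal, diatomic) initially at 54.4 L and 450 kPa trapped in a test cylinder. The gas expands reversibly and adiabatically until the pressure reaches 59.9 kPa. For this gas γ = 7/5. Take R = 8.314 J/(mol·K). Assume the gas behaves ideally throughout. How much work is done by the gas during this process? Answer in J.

T₁ = P₁V₁/(nR) = 450×54.4/(3.28×8.314) = 898 K.
Adiabatic: T₂/T₁ = (P₂/P₁)^((γ−1)/γ) ⇒ T₂ = 898×(0.133)^0.286 = 505 K; V₂ = 230 L.
ΔU = nCvΔT = 3.28×20.8×(505−898) = -26800 J.
Q = 0 for an adiabatic process, so W = −ΔU = 26800 J.

26800 J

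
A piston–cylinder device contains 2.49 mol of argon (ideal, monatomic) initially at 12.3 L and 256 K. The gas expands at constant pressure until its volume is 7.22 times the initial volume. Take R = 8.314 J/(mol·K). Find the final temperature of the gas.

1850 K

P₁ = nRT₁/V₁ = 2.49×8.314×256/12.3 = 431 kPa.
Isobaric: P stays 431 kPa; V/T = const ⇒ T₂ = 1850 K, V₂ = 88.8 L.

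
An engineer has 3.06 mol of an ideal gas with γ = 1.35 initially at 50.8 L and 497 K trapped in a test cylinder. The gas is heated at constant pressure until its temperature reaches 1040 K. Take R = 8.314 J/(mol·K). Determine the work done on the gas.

P₁ = nRT₁/V₁ = 3.06×8.314×497/50.8 = 249 kPa.
Isobaric: P stays 249 kPa; V/T = const ⇒ T₂ = 1040 K, V₂ = 106 L.
W = PΔV = 249×(106−50.8) kPa·L = 13800 J.
Work done on the gas = −W_by = -13800 J.

-13800 J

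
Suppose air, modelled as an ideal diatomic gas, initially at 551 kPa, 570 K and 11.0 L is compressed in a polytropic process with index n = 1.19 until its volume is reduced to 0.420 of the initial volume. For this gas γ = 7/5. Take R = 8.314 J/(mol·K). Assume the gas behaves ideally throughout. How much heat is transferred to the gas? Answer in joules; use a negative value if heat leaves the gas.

-3000 J

n = P₁V₁/(RT₁) = 551×11.0/(8.314×570) = 1.28 mol.
Polytropic n=1.19: T₂ = T₁(V₁/V₂)^(n−1) = 570×(2.38)^0.19 = 672 K; P₂ = P₁(V₁/V₂)^n = 1550 kPa.
W = (P₁V₁−P₂V₂)/(n−1) = (551×11.0−1550×4.62)/0.19 = -5720 J.
ΔU = nCvΔT = 1.28×20.8×(672−570) = 2720 J.
Q = ΔU + W = -3000 J.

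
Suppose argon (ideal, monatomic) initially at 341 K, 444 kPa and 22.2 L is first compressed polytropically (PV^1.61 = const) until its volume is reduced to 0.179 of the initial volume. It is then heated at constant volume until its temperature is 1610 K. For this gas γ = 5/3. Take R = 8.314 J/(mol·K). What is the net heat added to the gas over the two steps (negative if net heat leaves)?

25000 J

n = P₁V₁/(RT₁) = 444×22.2/(8.314×341) = 3.48 mol.
Step 1 — Polytropic n=1.61: T₂ = T₁(V₁/V₂)^(n−1) = 341×(5.59)^0.61 = 974 K; P₂ = P₁(V₁/V₂)^n = 7080 kPa.
W = (P₁V₁−P₂V₂)/(n−1) = (444×22.2−7080×3.97)/0.61 = -30000 J.
ΔU = nCvΔT = 3.48×12.5×(974−341) = 27400 J.
Q = ΔU + W = -2550 J.
State after step 1: P = 7080 kPa, V = 3.97 L, T = 974 K.
Step 2 — Isochoric: V stays 3.97 L; P/T = const ⇒ T₂ = 1610 K, P₂ = 11700 kPa.
W = 0 (no volume change).
ΔU = nCvΔT = 3.48×12.5×(1610−974) = 27600 J.
Q = ΔU = 27600 J.
Net over both steps: W = -30000 J, Q = 25000 J, ΔU = 55000 J.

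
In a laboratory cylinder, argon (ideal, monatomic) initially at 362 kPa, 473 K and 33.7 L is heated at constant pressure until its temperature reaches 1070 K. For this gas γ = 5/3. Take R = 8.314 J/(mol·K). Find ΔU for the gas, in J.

23100 J

n = P₁V₁/(RT₁) = 362×33.7/(8.314×473) = 3.10 mol.
Isobaric: P stays 362 kPa; V/T = const ⇒ T₂ = 1070 K, V₂ = 76.2 L.
For an ideal gas ΔU = nCvΔT with Cv = (3/2)R = 12.5 J/(mol·K).
ΔU = 3.10×12.5×(1070−473) = 23100 J.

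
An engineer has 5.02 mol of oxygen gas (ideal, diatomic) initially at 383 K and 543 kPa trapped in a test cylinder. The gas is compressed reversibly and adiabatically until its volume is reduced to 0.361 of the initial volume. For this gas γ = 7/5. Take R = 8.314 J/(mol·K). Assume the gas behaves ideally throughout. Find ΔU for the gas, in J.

20100 J

V₁ = nRT₁/P₁ = 5.02×8.314×383/543 = 29.4 L.
Adiabatic: TV^(γ−1) = const ⇒ T₂ = 383×(2.77)^0.400 = 576 K; PV^γ = const ⇒ P₂ = 2260 kPa.
For an ideal gas ΔU = nCvΔT with Cv = (5/2)R = 20.8 J/(mol·K).
ΔU = 5.02×20.8×(576−383) = 20100 J.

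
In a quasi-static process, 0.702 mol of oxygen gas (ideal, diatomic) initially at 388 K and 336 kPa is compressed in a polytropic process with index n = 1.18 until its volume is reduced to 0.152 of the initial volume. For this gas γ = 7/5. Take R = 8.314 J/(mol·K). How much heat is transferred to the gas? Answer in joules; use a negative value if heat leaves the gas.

-2790 J

V₁ = nRT₁/P₁ = 0.702×8.314×388/336 = 6.74 L.
Polytropic n=1.18: T₂ = T₁(V₁/V₂)^(n−1) = 388×(6.58)^0.18 = 545 K; P₂ = P₁(V₁/V₂)^n = 3100 kPa.
W = (P₁V₁−P₂V₂)/(n−1) = (336×6.74−3100×1.02)/0.18 = -5080 J.
ΔU = nCvΔT = 0.702×20.8×(545−388) = 2290 J.
Q = ΔU + W = -2790 J.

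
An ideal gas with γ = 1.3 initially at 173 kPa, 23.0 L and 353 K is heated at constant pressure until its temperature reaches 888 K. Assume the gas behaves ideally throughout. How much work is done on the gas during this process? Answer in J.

n = P₁V₁/(RT₁) = 173×23.0/(8.314×353) = 1.36 mol.
Isobaric: P stays 173 kPa; V/T = const ⇒ T₂ = 888 K, V₂ = 57.9 L.
W = PΔV = 173×(57.9−23.0) kPa·L = 6030 J.
Work done on the gas = −W_by = -6030 J.

-6030 J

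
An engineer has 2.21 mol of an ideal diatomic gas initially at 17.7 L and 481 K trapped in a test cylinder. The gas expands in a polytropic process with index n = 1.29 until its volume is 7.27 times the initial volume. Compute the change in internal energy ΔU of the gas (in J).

P₁ = nRT₁/V₁ = 2.21×8.314×481/17.7 = 499 kPa.
Polytropic n=1.29: T₂ = T₁(V₁/V₂)^(n−1) = 481×(0.138)^0.29 = 271 K; P₂ = P₁(V₁/V₂)^n = 38.6 kPa.
For an ideal gas ΔU = nCvΔT with Cv = (5/2)R = 20.8 J/(mol·K).
ΔU = 2.21×20.8×(271−481) = -9670 J.

-9670 J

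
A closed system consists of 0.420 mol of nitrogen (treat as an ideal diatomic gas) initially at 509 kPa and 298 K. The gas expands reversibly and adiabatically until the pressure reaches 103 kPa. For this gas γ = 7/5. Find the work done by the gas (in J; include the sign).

953 J

V₁ = nRT₁/P₁ = 0.420×8.314×298/509 = 2.04 L.
Adiabatic: T₂/T₁ = (P₂/P₁)^((γ−1)/γ) ⇒ T₂ = 298×(0.202)^0.286 = 189 K; V₂ = 6.40 L.
ΔU = nCvΔT = 0.420×20.8×(189−298) = -953 J.
Q = 0 for an adiabatic process, so W = −ΔU = 953 J.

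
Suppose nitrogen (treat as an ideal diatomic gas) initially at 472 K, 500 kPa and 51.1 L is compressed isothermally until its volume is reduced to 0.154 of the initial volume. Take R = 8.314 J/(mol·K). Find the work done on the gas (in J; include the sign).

47800 J

n = P₁V₁/(RT₁) = 500×51.1/(8.314×472) = 6.51 mol.
Isothermal: T stays 472 K; PV = const ⇒ V₂ = 7.87 L, P₂ = 3250 kPa.
W = nRT ln(V₂/V₁) = 6.51×8.314×472×ln(0.154) = -47800 J.
Work done on the gas = −W_by = 47800 J.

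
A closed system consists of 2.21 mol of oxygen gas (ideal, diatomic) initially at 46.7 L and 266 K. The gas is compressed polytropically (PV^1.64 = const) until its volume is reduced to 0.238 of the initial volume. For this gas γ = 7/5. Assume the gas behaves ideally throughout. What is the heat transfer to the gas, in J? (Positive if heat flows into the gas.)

6900 J

P₁ = nRT₁/V₁ = 2.21×8.314×266/46.7 = 105 kPa.
Polytropic n=1.64: T₂ = T₁(V₁/V₂)^(n−1) = 266×(4.20)^0.64 = 667 K; P₂ = P₁(V₁/V₂)^n = 1100 kPa.
W = (P₁V₁−P₂V₂)/(n−1) = (105×46.7−1100×11.1)/0.64 = -11500 J.
ΔU = nCvΔT = 2.21×20.8×(667−266) = 18400 J.
Q = ΔU + W = 6900 J.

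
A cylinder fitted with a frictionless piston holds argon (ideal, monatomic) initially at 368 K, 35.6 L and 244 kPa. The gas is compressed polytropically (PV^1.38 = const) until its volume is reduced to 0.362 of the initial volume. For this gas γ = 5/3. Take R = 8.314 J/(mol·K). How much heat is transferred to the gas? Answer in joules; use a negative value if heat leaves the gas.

-4630 J

n = P₁V₁/(RT₁) = 244×35.6/(8.314×368) = 2.84 mol.
Polytropic n=1.38: T₂ = T₁(V₁/V₂)^(n−1) = 368×(2.76)^0.38 = 541 K; P₂ = P₁(V₁/V₂)^n = 992 kPa.
W = (P₁V₁−P₂V₂)/(n−1) = (244×35.6−992×12.9)/0.38 = -10800 J.
ΔU = nCvΔT = 2.84×12.5×(541−368) = 6140 J.
Q = ΔU + W = -4630 J.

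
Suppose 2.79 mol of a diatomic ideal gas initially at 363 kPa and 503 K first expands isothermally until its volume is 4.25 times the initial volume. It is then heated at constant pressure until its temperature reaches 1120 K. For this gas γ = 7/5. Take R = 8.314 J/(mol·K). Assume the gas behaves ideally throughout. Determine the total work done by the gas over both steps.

V₁ = nRT₁/P₁ = 2.79×8.314×503/363 = 32.1 L.
Step 1 — Isothermal: T stays 503 K; PV = const ⇒ V₂ = 137 L, P₂ = 85.4 kPa.
ΔU = 0 (ideal gas, T constant).
W = nRT ln(V₂/V₁) = 2.79×8.314×503×ln(4.25) = 16900 J.
Q = ΔU + W = 16900 J.
State after step 1: P = 85.4 kPa, V = 137 L, T = 503 K.
Step 2 — Isobaric: P stays 85.4 kPa; V/T = const ⇒ T₂ = 1120 K, V₂ = 304 L.
W = PΔV = 85.4×(304−137) kPa·L = 14300 J.
ΔU = nCvΔT = 2.79×20.8×(1120−503) = 35800 J.
Q = ΔU + W = nCpΔT = 50100 J.
Net over both steps: W = 31200 J, Q = 67000 J, ΔU = 35800 J.

31200 J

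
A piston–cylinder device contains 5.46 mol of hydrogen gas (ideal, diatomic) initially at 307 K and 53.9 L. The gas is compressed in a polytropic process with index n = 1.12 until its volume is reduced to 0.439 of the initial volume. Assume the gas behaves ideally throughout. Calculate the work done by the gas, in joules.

P₁ = nRT₁/V₁ = 5.46×8.314×307/53.9 = 259 kPa.
Polytropic n=1.12: T₂ = T₁(V₁/V₂)^(n−1) = 307×(2.28)^0.12 = 339 K; P₂ = P₁(V₁/V₂)^n = 650 kPa.
W = (P₁V₁−P₂V₂)/(n−1) = (259×53.9−650×23.7)/0.12 = -12100 J.

-12100 J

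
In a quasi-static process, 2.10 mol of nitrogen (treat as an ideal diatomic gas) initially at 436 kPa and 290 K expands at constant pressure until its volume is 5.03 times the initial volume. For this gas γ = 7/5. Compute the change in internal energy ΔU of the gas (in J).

51000 J

V₁ = nRT₁/P₁ = 2.10×8.314×290/436 = 11.6 L.
Isobaric: P stays 436 kPa; V/T = const ⇒ T₂ = 1460 K, V₂ = 58.4 L.
For an ideal gas ΔU = nCvΔT with Cv = (5/2)R = 20.8 J/(mol·K).
ΔU = 2.10×20.8×(1460−290) = 51000 J.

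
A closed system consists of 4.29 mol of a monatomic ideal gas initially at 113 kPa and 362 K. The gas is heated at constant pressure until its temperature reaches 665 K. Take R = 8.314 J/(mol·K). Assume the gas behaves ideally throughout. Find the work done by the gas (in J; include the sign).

V₁ = nRT₁/P₁ = 4.29×8.314×362/113 = 114 L.
Isobaric: P stays 113 kPa; V/T = const ⇒ T₂ = 665 K, V₂ = 210 L.
W = PΔV = 113×(210−114) kPa·L = 10800 J.

10800 J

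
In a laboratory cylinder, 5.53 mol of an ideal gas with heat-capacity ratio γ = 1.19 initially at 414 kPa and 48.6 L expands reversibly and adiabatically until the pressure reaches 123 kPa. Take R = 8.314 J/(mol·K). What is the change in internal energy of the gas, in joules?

T₁ = P₁V₁/(nR) = 414×48.6/(5.53×8.314) = 438 K.
Adiabatic: T₂/T₁ = (P₂/P₁)^((γ−1)/γ) ⇒ T₂ = 438×(0.297)^0.160 = 361 K; V₂ = 135 L.
For an ideal gas ΔU = nCvΔT with Cv = R/(γ−1) = 43.8 J/(mol·K).
ΔU = 5.53×43.8×(361−438) = -18700 J.

-18700 J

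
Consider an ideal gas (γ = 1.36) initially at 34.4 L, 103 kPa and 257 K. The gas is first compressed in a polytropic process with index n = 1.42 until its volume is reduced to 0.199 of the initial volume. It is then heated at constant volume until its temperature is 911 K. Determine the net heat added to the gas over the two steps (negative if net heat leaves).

16900 J

n = P₁V₁/(RT₁) = 103×34.4/(8.314×257) = 1.66 mol.
Step 1 — Polytropic n=1.42: T₂ = T₁(V₁/V₂)^(n−1) = 257×(5.03)^0.42 = 506 K; P₂ = P₁(V₁/V₂)^n = 1020 kPa.
W = (P₁V₁−P₂V₂)/(n−1) = (103×34.4−1020×6.85)/0.42 = -8180 J.
ΔU = nCvΔT = 1.66×23.1×(506−257) = 9550 J.
Q = ΔU + W = 1360 J.
State after step 1: P = 1020 kPa, V = 6.85 L, T = 506 K.
Step 2 — Isochoric: V stays 6.85 L; P/T = const ⇒ T₂ = 911 K, P₂ = 1830 kPa.
W = 0 (no volume change).
ΔU = nCvΔT = 1.66×23.1×(911−506) = 15500 J.
Q = ΔU = 15500 J.
Net over both steps: W = -8180 J, Q = 16900 J, ΔU = 25000 J.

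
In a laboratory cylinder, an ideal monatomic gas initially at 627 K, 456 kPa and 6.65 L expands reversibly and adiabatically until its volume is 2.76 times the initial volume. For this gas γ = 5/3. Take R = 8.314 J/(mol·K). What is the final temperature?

Adiabatic: TV^(γ−1) = const ⇒ T₂ = 627×(0.362)^0.667 = 319 K; PV^γ = const ⇒ P₂ = 84.0 kPa.

319 K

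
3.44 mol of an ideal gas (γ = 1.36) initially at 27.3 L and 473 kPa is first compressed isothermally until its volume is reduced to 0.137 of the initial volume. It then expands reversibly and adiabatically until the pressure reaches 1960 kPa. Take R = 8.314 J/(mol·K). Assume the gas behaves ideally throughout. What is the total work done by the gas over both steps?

-20700 J

T₁ = P₁V₁/(nR) = 473×27.3/(3.44×8.314) = 451 K.
Step 1 — Isothermal: T stays 451 K; PV = const ⇒ V₂ = 3.74 L, P₂ = 3450 kPa.
ΔU = 0 (ideal gas, T constant).
W = nRT ln(V₂/V₁) = 3.44×8.314×451×ln(0.137) = -25700 J.
Q = ΔU + W = -25700 J.
State after step 1: P = 3450 kPa, V = 3.74 L, T = 451 K.
Step 2 — Adiabatic: T₂/T₁ = (P₂/P₁)^((γ−1)/γ) ⇒ T₂ = 451×(0.568)^0.265 = 389 K; V₂ = 5.67 L.
ΔU = nCvΔT = 3.44×23.1×(389−451) = -4990 J.
Q = 0 for an adiabatic process, so W = −ΔU = 4990 J.
Net over both steps: W = -20700 J, Q = -25700 J, ΔU = -4990 J.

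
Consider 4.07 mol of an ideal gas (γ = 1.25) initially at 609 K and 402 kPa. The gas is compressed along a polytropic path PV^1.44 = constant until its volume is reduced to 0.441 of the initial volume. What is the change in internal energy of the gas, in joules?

35700 J

V₁ = nRT₁/P₁ = 4.07×8.314×609/402 = 51.3 L.
Polytropic n=1.44: T₂ = T₁(V₁/V₂)^(n−1) = 609×(2.27)^0.44 = 873 K; P₂ = P₁(V₁/V₂)^n = 1310 kPa.
For an ideal gas ΔU = nCvΔT with Cv = R/(γ−1) = 33.3 J/(mol·K).
ΔU = 4.07×33.3×(873−609) = 35700 J.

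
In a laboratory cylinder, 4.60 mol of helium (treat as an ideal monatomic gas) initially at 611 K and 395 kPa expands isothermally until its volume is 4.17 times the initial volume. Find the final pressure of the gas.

V₁ = nRT₁/P₁ = 4.60×8.314×611/395 = 59.2 L.
Isothermal: T stays 611 K; PV = const ⇒ V₂ = 247 L, P₂ = 94.7 kPa.

94.7 kPa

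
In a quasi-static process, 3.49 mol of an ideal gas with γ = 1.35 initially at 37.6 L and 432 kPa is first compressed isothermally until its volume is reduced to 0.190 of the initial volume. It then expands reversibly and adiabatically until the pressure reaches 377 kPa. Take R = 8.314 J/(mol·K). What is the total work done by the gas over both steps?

T₁ = P₁V₁/(nR) = 432×37.6/(3.49×8.314) = 560 K.
Step 1 — Isothermal: T stays 560 K; PV = const ⇒ V₂ = 7.14 L, P₂ = 2270 kPa.
ΔU = 0 (ideal gas, T constant).
W = nRT ln(V₂/V₁) = 3.49×8.314×560×ln(0.190) = -27000 J.
Q = ΔU + W = -27000 J.
State after step 1: P = 2270 kPa, V = 7.14 L, T = 560 K.
Step 2 — Adiabatic: T₂/T₁ = (P₂/P₁)^((γ−1)/γ) ⇒ T₂ = 560×(0.166)^0.259 = 351 K; V₂ = 27.0 L.
ΔU = nCvΔT = 3.49×23.8×(351−560) = -17300 J.
Q = 0 for an adiabatic process, so W = −ΔU = 17300 J.
Net over both steps: W = -9690 J, Q = -27000 J, ΔU = -17300 J.

-9690 J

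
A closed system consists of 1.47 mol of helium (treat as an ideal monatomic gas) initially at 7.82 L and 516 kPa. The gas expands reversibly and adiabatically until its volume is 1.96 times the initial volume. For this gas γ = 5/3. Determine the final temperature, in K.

211 K

T₁ = P₁V₁/(nR) = 516×7.82/(1.47×8.314) = 330 K.
Adiabatic: TV^(γ−1) = const ⇒ T₂ = 330×(0.510)^0.667 = 211 K; PV^γ = const ⇒ P₂ = 168 kPa.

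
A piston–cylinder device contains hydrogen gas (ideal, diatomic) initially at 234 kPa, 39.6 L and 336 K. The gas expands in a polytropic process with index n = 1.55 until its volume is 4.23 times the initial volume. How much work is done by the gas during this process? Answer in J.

9230 J

n = P₁V₁/(RT₁) = 234×39.6/(8.314×336) = 3.32 mol.
Polytropic n=1.55: T₂ = T₁(V₁/V₂)^(n−1) = 336×(0.236)^0.55 = 152 K; P₂ = P₁(V₁/V₂)^n = 25.0 kPa.
W = (P₁V₁−P₂V₂)/(n−1) = (234×39.6−25.0×168)/0.55 = 9230 J.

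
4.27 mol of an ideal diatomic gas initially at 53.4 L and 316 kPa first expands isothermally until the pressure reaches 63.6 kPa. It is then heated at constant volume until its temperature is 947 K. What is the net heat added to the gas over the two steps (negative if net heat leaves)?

T₁ = P₁V₁/(nR) = 316×53.4/(4.27×8.314) = 475 K.
Step 1 — Isothermal: T stays 475 K; PV = const ⇒ V₂ = 265 L, P₂ = 63.6 kPa.
ΔU = 0 (ideal gas, T constant).
W = nRT ln(V₂/V₁) = 4.27×8.314×475×ln(4.97) = 27100 J.
Q = ΔU + W = 27100 J.
State after step 1: P = 63.6 kPa, V = 265 L, T = 475 K.
Step 2 — Isochoric: V stays 265 L; P/T = const ⇒ T₂ = 947 K, P₂ = 127 kPa.
W = 0 (no volume change).
ΔU = nCvΔT = 4.27×20.8×(947−475) = 41900 J.
Q = ΔU = 41900 J.
Net over both steps: W = 27100 J, Q = 68900 J, ΔU = 41900 J.

68900 J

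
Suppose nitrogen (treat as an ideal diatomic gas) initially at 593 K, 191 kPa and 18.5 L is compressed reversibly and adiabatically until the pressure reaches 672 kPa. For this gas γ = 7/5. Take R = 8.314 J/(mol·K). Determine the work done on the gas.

n = P₁V₁/(RT₁) = 191×18.5/(8.314×593) = 0.717 mol.
Adiabatic: T₂/T₁ = (P₂/P₁)^((γ−1)/γ) ⇒ T₂ = 593×(3.52)^0.286 = 849 K; V₂ = 7.53 L.
ΔU = nCvΔT = 0.717×20.8×(849−593) = 3820 J.
Q = 0 for an adiabatic process, so W = −ΔU = -3820 J.
Work done on the gas = −W_by = 3820 J.

3820 J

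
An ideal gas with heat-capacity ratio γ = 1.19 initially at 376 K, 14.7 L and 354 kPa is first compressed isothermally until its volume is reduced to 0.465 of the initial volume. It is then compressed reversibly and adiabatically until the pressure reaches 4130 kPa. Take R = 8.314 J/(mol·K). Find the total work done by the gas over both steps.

n = P₁V₁/(RT₁) = 354×14.7/(8.314×376) = 1.66 mol.
Step 1 — Isothermal: T stays 376 K; PV = const ⇒ V₂ = 6.84 L, P₂ = 761 kPa.
ΔU = 0 (ideal gas, T constant).
W = nRT ln(V₂/V₁) = 1.66×8.314×376×ln(0.465) = -3980 J.
Q = ΔU + W = -3980 J.
State after step 1: P = 761 kPa, V = 6.84 L, T = 376 K.
Step 2 — Adiabatic: T₂/T₁ = (P₂/P₁)^((γ−1)/γ) ⇒ T₂ = 376×(5.42)^0.160 = 493 K; V₂ = 1.65 L.
ΔU = nCvΔT = 1.66×43.8×(493−376) = 8490 J.
Q = 0 for an adiabatic process, so W = −ΔU = -8490 J.
Net over both steps: W = -12500 J, Q = -3980 J, ΔU = 8490 J.

-12500 J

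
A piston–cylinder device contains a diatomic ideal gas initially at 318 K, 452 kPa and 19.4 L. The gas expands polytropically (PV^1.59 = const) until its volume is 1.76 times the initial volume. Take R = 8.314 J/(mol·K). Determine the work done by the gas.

n = P₁V₁/(RT₁) = 452×19.4/(8.314×318) = 3.32 mol.
Polytropic n=1.59: T₂ = T₁(V₁/V₂)^(n−1) = 318×(0.568)^0.59 = 228 K; P₂ = P₁(V₁/V₂)^n = 184 kPa.
W = (P₁V₁−P₂V₂)/(n−1) = (452×19.4−184×34.1)/0.59 = 4220 J.

4220 J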